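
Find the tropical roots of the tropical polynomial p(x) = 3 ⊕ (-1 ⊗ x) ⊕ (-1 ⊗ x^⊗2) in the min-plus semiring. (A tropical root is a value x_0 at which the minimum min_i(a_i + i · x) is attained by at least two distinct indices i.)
Roots: {0, 4}

Each tropical root is a break point of the lower envelope of the lines y = a_i + i · x (there are 3 lines, with slopes 0, 1, ..., 2). Only the lines that attain the minimum somewhere contribute to roots; other lines are dominated. Here the surviving (envelope) indices are i = 2, i = 1, i = 0.
Intersections between consecutive envelope lines give the roots: for adjacent envelope indices i < j the intersection is x = (a_i − a_j) / (j − i). Reading off the sorted break points: {0, 4}.
Verification: at each break x_0, at least two indices attain the minimum of min_i(a_i + i · x_0).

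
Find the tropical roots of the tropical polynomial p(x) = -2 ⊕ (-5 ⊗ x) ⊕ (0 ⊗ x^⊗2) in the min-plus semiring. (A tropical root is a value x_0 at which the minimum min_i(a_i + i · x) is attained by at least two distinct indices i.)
Roots: {-5, 3}

Each tropical root is a break point of the lower envelope of the lines y = a_i + i · x (there are 3 lines, with slopes 0, 1, ..., 2). Only the lines that attain the minimum somewhere contribute to roots; other lines are dominated. Here the surviving (envelope) indices are i = 2, i = 1, i = 0.
Intersections between consecutive envelope lines give the roots: for adjacent envelope indices i < j the intersection is x = (a_i − a_j) / (j − i). Reading off the sorted break points: {-5, 3}.
Verification: at each break x_0, at least two indices attain the minimum of min_i(a_i + i · x_0).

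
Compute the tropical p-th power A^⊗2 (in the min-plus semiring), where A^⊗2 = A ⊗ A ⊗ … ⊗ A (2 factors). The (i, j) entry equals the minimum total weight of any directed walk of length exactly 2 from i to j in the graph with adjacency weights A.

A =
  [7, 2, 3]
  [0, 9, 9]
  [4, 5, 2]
A^⊗2 =
  [2, 8, 5]
  [7, 2, 3]
  [5, 6, 4]

Each entry (A^⊗2)_ij equals the minimum over all length-2 walks i = v_0 → v_1 → … → v_2 = j of Σ_t A[v_t][v_{t+1}]. For example, for (i, j) = (0, 2) we minimise over 3 possible intermediate vertex sequences; the minimum is 5, attained along the walk 0 → 2 → 2.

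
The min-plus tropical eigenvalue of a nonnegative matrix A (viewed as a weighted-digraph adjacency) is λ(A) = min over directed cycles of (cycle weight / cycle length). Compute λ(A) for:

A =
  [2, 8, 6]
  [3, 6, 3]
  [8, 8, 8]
λ(A) = 2

Enumerate directed cycles and compute their means (weight / length). Sample:
  cycle 0 → 0: weight = 2, length = 1, mean = 2/1 ≈ 2.000
  cycle 1 → 1: weight = 6, length = 1, mean = 6/1 ≈ 6.000
  cycle 2 → 2: weight = 8, length = 1, mean = 8/1 ≈ 8.000
  cycle 0 → 1 → 0: weight = 11, length = 2, mean = 11/2 ≈ 5.500
  cycle 0 → 2 → 0: weight = 14, length = 2, mean = 14/2 ≈ 7.000
  cycle 1 → 0 → 1: weight = 11, length = 2, mean = 11/2 ≈ 5.500
Minimum mean = 2.000, attained e.g. along the cycle 0 → 0 with weight 2 and length 1. So λ(A) = 2/1 = 2.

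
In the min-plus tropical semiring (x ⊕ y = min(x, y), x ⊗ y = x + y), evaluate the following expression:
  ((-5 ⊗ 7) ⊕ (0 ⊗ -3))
((-5 ⊗ 7) ⊕ (0 ⊗ -3)) = -3

Expand innermost to outermost. Recall ⊕ takes the minimum of its arguments and ⊗ takes their sum. Working out the expression ((-5 ⊗ 7) ⊕ (0 ⊗ -3)) gives -3.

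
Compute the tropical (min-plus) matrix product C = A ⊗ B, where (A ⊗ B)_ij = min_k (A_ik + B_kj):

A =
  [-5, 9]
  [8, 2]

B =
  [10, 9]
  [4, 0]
A ⊗ B =
  [5, 4]
  [6, 2]

Apply the min-plus product entry-by-entry:
  C[0][0] = min over k of (A[0][0] + B[0][0] = -5 + 10 = 5, A[0][1] + B[1][0] = 9 + 4 = 13) = 5 (attained at k = 0)
  C[0][1] = min over k of (A[0][0] + B[0][1] = -5 + 9 = 4, A[0][1] + B[1][1] = 9 + 0 = 9) = 4 (attained at k = 0)
  C[1][0] = min over k of (A[1][0] + B[0][0] = 8 + 10 = 18, A[1][1] + B[1][0] = 2 + 4 = 6) = 6 (attained at k = 1)
  C[1][1] = min over k of (A[1][0] + B[0][1] = 8 + 9 = 17, A[1][1] + B[1][1] = 2 + 0 = 2) = 2 (attained at k = 1)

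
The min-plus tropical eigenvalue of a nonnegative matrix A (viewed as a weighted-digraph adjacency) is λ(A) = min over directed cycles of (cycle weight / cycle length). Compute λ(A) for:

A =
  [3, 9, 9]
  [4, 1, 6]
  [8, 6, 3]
λ(A) = 1

Enumerate directed cycles and compute their means (weight / length). Sample:
  cycle 0 → 0: weight = 3, length = 1, mean = 3/1 ≈ 3.000
  cycle 1 → 1: weight = 1, length = 1, mean = 1/1 ≈ 1.000
  cycle 2 → 2: weight = 3, length = 1, mean = 3/1 ≈ 3.000
  cycle 0 → 1 → 0: weight = 13, length = 2, mean = 13/2 ≈ 6.500
  cycle 0 → 2 → 0: weight = 17, length = 2, mean = 17/2 ≈ 8.500
  cycle 1 → 0 → 1: weight = 13, length = 2, mean = 13/2 ≈ 6.500
Minimum mean = 1.000, attained e.g. along the cycle 1 → 1 with weight 1 and length 1. So λ(A) = 1/1 = 1.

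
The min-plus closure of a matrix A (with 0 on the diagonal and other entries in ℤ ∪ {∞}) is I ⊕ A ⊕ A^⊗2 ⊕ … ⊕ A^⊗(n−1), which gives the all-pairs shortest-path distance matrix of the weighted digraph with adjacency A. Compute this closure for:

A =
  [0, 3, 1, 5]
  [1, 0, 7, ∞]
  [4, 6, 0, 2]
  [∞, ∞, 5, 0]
Closure =
  [0, 3, 1, 3]
  [1, 0, 2, 4]
  [4, 6, 0, 2]
  [9, 11, 5, 0]

This is the Floyd-Warshall all-pairs shortest-path computation. For each intermediate vertex k = 0, 1, …, 3, update dist[i][j] ← min(dist[i][j], dist[i][k] + dist[k][j]). The final matrix gives, for each (i, j), the minimum total weight of any directed path from i to j (possibly empty when i = j).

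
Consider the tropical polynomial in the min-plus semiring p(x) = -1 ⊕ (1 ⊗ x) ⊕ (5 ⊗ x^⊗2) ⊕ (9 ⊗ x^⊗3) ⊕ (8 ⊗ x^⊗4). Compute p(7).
p(7) = -1

A tropical monomial a ⊗ x^⊗i evaluates to a + i · x. Evaluating each term at x = 7:
  Term 0 contributes -1 + 0 · 7 = -1
  Term 1 contributes 1 + 1 · 7 = 8
  Term 2 contributes 5 + 2 · 7 = 19
  Term 3 contributes 9 + 3 · 7 = 30
  Term 4 contributes 8 + 4 · 7 = 36
p(7) = ⊕ of these = min[-1, 8, 19, 30, 36] = -1.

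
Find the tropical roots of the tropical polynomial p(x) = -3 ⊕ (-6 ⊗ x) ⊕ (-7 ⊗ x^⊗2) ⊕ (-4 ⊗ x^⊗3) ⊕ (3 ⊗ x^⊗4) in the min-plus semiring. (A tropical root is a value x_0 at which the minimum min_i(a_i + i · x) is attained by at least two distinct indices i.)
Roots: {-7, -3, 1, 3}

Each tropical root is a break point of the lower envelope of the lines y = a_i + i · x (there are 5 lines, with slopes 0, 1, ..., 4). Only the lines that attain the minimum somewhere contribute to roots; other lines are dominated. Here the surviving (envelope) indices are i = 4, i = 3, i = 2, i = 1, i = 0.
Intersections between consecutive envelope lines give the roots: for adjacent envelope indices i < j the intersection is x = (a_i − a_j) / (j − i). Reading off the sorted break points: {-7, -3, 1, 3}.
Verification: at each break x_0, at least two indices attain the minimum of min_i(a_i + i · x_0).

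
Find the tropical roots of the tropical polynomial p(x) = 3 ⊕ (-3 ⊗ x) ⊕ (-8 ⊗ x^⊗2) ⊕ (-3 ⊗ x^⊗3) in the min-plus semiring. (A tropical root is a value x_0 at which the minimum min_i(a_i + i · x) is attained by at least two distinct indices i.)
Roots: {-5, 5, 6}

Each tropical root is a break point of the lower envelope of the lines y = a_i + i · x (there are 4 lines, with slopes 0, 1, ..., 3). Only the lines that attain the minimum somewhere contribute to roots; other lines are dominated. Here the surviving (envelope) indices are i = 3, i = 2, i = 1, i = 0.
Intersections between consecutive envelope lines give the roots: for adjacent envelope indices i < j the intersection is x = (a_i − a_j) / (j − i). Reading off the sorted break points: {-5, 5, 6}.
Verification: at each break x_0, at least two indices attain the minimum of min_i(a_i + i · x_0).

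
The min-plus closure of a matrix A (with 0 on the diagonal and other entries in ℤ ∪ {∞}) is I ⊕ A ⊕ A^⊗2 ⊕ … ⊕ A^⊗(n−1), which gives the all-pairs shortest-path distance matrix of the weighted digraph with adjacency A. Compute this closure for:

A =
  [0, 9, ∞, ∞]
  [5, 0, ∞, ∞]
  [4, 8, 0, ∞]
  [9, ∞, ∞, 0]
Closure =
  [0, 9, ∞, ∞]
  [5, 0, ∞, ∞]
  [4, 8, 0, ∞]
  [9, 18, ∞, 0]

This is the Floyd-Warshall all-pairs shortest-path computation. For each intermediate vertex k = 0, 1, …, 3, update dist[i][j] ← min(dist[i][j], dist[i][k] + dist[k][j]). The final matrix gives, for each (i, j), the minimum total weight of any directed path from i to j (possibly empty when i = j).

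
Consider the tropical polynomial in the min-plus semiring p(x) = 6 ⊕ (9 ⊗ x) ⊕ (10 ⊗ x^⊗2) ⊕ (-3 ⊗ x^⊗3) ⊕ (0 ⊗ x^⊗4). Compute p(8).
p(8) = 6

A tropical monomial a ⊗ x^⊗i evaluates to a + i · x. Evaluating each term at x = 8:
  Term 0 contributes 6 + 0 · 8 = 6
  Term 1 contributes 9 + 1 · 8 = 17
  Term 2 contributes 10 + 2 · 8 = 26
  Term 3 contributes -3 + 3 · 8 = 21
  Term 4 contributes 0 + 4 · 8 = 32
p(8) = ⊕ of these = min[6, 17, 26, 21, 32] = 6.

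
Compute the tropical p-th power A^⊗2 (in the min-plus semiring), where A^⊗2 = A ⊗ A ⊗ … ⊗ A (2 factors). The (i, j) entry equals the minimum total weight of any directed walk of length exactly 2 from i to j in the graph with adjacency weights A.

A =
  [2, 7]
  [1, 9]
A^⊗2 =
  [4, 9]
  [3, 8]

Each entry (A^⊗2)_ij equals the minimum over all length-2 walks i = v_0 → v_1 → … → v_2 = j of Σ_t A[v_t][v_{t+1}]. For example, for (i, j) = (0, 1) we minimise over 2 possible intermediate vertex sequences; the minimum is 9, attained along the walk 0 → 0 → 1.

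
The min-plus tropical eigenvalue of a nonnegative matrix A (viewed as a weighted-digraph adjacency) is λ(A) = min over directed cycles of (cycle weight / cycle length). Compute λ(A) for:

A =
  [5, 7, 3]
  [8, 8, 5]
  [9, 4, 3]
λ(A) = 3

Enumerate directed cycles and compute their means (weight / length). Sample:
  cycle 0 → 0: weight = 5, length = 1, mean = 5/1 ≈ 5.000
  cycle 1 → 1: weight = 8, length = 1, mean = 8/1 ≈ 8.000
  cycle 2 → 2: weight = 3, length = 1, mean = 3/1 ≈ 3.000
  cycle 0 → 1 → 0: weight = 15, length = 2, mean = 15/2 ≈ 7.500
  cycle 0 → 2 → 0: weight = 12, length = 2, mean = 12/2 ≈ 6.000
  cycle 1 → 0 → 1: weight = 15, length = 2, mean = 15/2 ≈ 7.500
Minimum mean = 3.000, attained e.g. along the cycle 2 → 2 with weight 3 and length 1. So λ(A) = 3/1 = 3.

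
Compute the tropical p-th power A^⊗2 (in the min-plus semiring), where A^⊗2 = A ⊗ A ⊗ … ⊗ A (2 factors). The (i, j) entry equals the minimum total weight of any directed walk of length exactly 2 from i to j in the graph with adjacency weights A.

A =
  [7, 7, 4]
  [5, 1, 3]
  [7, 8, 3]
A^⊗2 =
  [11, 8, 7]
  [6, 2, 4]
  [10, 9, 6]

Each entry (A^⊗2)_ij equals the minimum over all length-2 walks i = v_0 → v_1 → … → v_2 = j of Σ_t A[v_t][v_{t+1}]. For example, for (i, j) = (0, 2) we minimise over 3 possible intermediate vertex sequences; the minimum is 7, attained along the walk 0 → 2 → 2.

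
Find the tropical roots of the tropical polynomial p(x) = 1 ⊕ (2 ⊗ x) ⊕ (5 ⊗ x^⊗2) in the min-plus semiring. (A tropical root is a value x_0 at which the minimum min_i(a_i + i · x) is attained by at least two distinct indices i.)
Roots: {-3, -1}

Each tropical root is a break point of the lower envelope of the lines y = a_i + i · x (there are 3 lines, with slopes 0, 1, ..., 2). Only the lines that attain the minimum somewhere contribute to roots; other lines are dominated. Here the surviving (envelope) indices are i = 2, i = 1, i = 0.
Intersections between consecutive envelope lines give the roots: for adjacent envelope indices i < j the intersection is x = (a_i − a_j) / (j − i). Reading off the sorted break points: {-3, -1}.
Verification: at each break x_0, at least two indices attain the minimum of min_i(a_i + i · x_0).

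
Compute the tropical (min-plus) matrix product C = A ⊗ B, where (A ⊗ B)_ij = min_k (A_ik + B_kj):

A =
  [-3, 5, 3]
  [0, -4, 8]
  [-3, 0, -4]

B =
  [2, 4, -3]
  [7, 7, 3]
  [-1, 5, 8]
A ⊗ B =
  [-1, 1, -6]
  [2, 3, -3]
  [-5, 1, -6]

Apply the min-plus product entry-by-entry:
  C[0][0] = min over k of (A[0][0] + B[0][0] = -3 + 2 = -1, A[0][1] + B[1][0] = 5 + 7 = 12, A[0][2] + B[2][0] = 3 + -1 = 2) = -1 (attained at k = 0)
  C[0][1] = min over k of (A[0][0] + B[0][1] = -3 + 4 = 1, A[0][1] + B[1][1] = 5 + 7 = 12, A[0][2] + B[2][1] = 3 + 5 = 8) = 1 (attained at k = 0)
  C[0][2] = min over k of (A[0][0] + B[0][2] = -3 + -3 = -6, A[0][1] + B[1][2] = 5 + 3 = 8, A[0][2] + B[2][2] = 3 + 8 = 11) = -6 (attained at k = 0)
  C[1][0] = min over k of (A[1][0] + B[0][0] = 0 + 2 = 2, A[1][1] + B[1][0] = -4 + 7 = 3, A[1][2] + B[2][0] = 8 + -1 = 7) = 2 (attained at k = 0)
  C[1][1] = min over k of (A[1][0] + B[0][1] = 0 + 4 = 4, A[1][1] + B[1][1] = -4 + 7 = 3, A[1][2] + B[2][1] = 8 + 5 = 13) = 3 (attained at k = 1)
  C[1][2] = min over k of (A[1][0] + B[0][2] = 0 + -3 = -3, A[1][1] + B[1][2] = -4 + 3 = -1, A[1][2] + B[2][2] = 8 + 8 = 16) = -3 (attained at k = 0)
  C[2][0] = min over k of (A[2][0] + B[0][0] = -3 + 2 = -1, A[2][1] + B[1][0] = 0 + 7 = 7, A[2][2] + B[2][0] = -4 + -1 = -5) = -5 (attained at k = 2)
  C[2][1] = min over k of (A[2][0] + B[0][1] = -3 + 4 = 1, A[2][1] + B[1][1] = 0 + 7 = 7, A[2][2] + B[2][1] = -4 + 5 = 1) = 1 (attained at k = 0)
  C[2][2] = min over k of (A[2][0] + B[0][2] = -3 + -3 = -6, A[2][1] + B[1][2] = 0 + 3 = 3, A[2][2] + B[2][2] = -4 + 8 = 4) = -6 (attained at k = 0)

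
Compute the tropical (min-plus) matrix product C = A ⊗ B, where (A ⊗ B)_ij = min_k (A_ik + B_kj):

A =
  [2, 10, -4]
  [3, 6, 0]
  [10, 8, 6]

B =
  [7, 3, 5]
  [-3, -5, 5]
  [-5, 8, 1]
A ⊗ B =
  [-9, 4, -3]
  [-5, 1, 1]
  [1, 3, 7]

Apply the min-plus product entry-by-entry:
  C[0][0] = min over k of (A[0][0] + B[0][0] = 2 + 7 = 9, A[0][1] + B[1][0] = 10 + -3 = 7, A[0][2] + B[2][0] = -4 + -5 = -9) = -9 (attained at k = 2)
  C[0][1] = min over k of (A[0][0] + B[0][1] = 2 + 3 = 5, A[0][1] + B[1][1] = 10 + -5 = 5, A[0][2] + B[2][1] = -4 + 8 = 4) = 4 (attained at k = 2)
  C[0][2] = min over k of (A[0][0] + B[0][2] = 2 + 5 = 7, A[0][1] + B[1][2] = 10 + 5 = 15, A[0][2] + B[2][2] = -4 + 1 = -3) = -3 (attained at k = 2)
  C[1][0] = min over k of (A[1][0] + B[0][0] = 3 + 7 = 10, A[1][1] + B[1][0] = 6 + -3 = 3, A[1][2] + B[2][0] = 0 + -5 = -5) = -5 (attained at k = 2)
  C[1][1] = min over k of (A[1][0] + B[0][1] = 3 + 3 = 6, A[1][1] + B[1][1] = 6 + -5 = 1, A[1][2] + B[2][1] = 0 + 8 = 8) = 1 (attained at k = 1)
  C[1][2] = min over k of (A[1][0] + B[0][2] = 3 + 5 = 8, A[1][1] + B[1][2] = 6 + 5 = 11, A[1][2] + B[2][2] = 0 + 1 = 1) = 1 (attained at k = 2)
  C[2][0] = min over k of (A[2][0] + B[0][0] = 10 + 7 = 17, A[2][1] + B[1][0] = 8 + -3 = 5, A[2][2] + B[2][0] = 6 + -5 = 1) = 1 (attained at k = 2)
  C[2][1] = min over k of (A[2][0] + B[0][1] = 10 + 3 = 13, A[2][1] + B[1][1] = 8 + -5 = 3, A[2][2] + B[2][1] = 6 + 8 = 14) = 3 (attained at k = 1)
  C[2][2] = min over k of (A[2][0] + B[0][2] = 10 + 5 = 15, A[2][1] + B[1][2] = 8 + 5 = 13, A[2][2] + B[2][2] = 6 + 1 = 7) = 7 (attained at k = 2)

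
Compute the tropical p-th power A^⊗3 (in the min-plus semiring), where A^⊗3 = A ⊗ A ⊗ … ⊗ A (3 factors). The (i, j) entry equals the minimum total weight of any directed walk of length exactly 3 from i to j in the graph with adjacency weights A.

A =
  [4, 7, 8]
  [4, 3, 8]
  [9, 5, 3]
A^⊗3 =
  [12, 13, 14]
  [10, 9, 14]
  [12, 11, 9]

Each entry (A^⊗3)_ij equals the minimum over all length-3 walks i = v_0 → v_1 → … → v_3 = j of Σ_t A[v_t][v_{t+1}]. For example, for (i, j) = (0, 2) we minimise over 9 possible intermediate vertex sequences; the minimum is 14, attained along the walk 0 → 2 → 2 → 2.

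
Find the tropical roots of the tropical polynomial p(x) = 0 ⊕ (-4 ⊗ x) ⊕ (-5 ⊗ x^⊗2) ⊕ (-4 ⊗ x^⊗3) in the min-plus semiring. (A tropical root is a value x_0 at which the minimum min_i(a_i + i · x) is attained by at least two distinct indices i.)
Roots: {-1, 1, 4}

Each tropical root is a break point of the lower envelope of the lines y = a_i + i · x (there are 4 lines, with slopes 0, 1, ..., 3). Only the lines that attain the minimum somewhere contribute to roots; other lines are dominated. Here the surviving (envelope) indices are i = 3, i = 2, i = 1, i = 0.
Intersections between consecutive envelope lines give the roots: for adjacent envelope indices i < j the intersection is x = (a_i − a_j) / (j − i). Reading off the sorted break points: {-1, 1, 4}.
Verification: at each break x_0, at least two indices attain the minimum of min_i(a_i + i · x_0).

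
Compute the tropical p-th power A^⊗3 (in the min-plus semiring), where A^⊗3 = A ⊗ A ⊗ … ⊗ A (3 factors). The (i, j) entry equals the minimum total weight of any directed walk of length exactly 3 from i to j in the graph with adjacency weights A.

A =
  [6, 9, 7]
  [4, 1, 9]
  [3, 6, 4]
A^⊗3 =
  [14, 11, 15]
  [6, 3, 11]
  [11, 8, 12]

Each entry (A^⊗3)_ij equals the minimum over all length-3 walks i = v_0 → v_1 → … → v_3 = j of Σ_t A[v_t][v_{t+1}]. For example, for (i, j) = (0, 2) we minimise over 9 possible intermediate vertex sequences; the minimum is 15, attained along the walk 0 → 2 → 2 → 2.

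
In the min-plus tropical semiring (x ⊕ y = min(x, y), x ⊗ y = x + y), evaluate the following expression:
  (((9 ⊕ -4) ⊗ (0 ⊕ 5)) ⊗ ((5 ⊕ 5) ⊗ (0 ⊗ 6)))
(((9 ⊕ -4) ⊗ (0 ⊕ 5)) ⊗ ((5 ⊕ 5) ⊗ (0 ⊗ 6))) = 7

Expand innermost to outermost. Recall ⊕ takes the minimum of its arguments and ⊗ takes their sum. Working out the expression (((9 ⊕ -4) ⊗ (0 ⊕ 5)) ⊗ ((5 ⊕ 5) ⊗ (0 ⊗ 6))) gives 7.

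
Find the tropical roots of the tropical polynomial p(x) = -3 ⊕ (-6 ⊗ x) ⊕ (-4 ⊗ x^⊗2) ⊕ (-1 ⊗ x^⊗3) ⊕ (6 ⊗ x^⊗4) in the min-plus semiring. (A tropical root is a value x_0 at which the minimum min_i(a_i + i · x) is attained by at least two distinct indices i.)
Roots: {-7, -3, -2, 3}

Each tropical root is a break point of the lower envelope of the lines y = a_i + i · x (there are 5 lines, with slopes 0, 1, ..., 4). Only the lines that attain the minimum somewhere contribute to roots; other lines are dominated. Here the surviving (envelope) indices are i = 4, i = 3, i = 2, i = 1, i = 0.
Intersections between consecutive envelope lines give the roots: for adjacent envelope indices i < j the intersection is x = (a_i − a_j) / (j − i). Reading off the sorted break points: {-7, -3, -2, 3}.
Verification: at each break x_0, at least two indices attain the minimum of min_i(a_i + i · x_0).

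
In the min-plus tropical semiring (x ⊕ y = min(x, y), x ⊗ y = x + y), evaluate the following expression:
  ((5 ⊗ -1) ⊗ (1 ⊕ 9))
((5 ⊗ -1) ⊗ (1 ⊕ 9)) = 5

Expand innermost to outermost. Recall ⊕ takes the minimum of its arguments and ⊗ takes their sum. Working out the expression ((5 ⊗ -1) ⊗ (1 ⊕ 9)) gives 5.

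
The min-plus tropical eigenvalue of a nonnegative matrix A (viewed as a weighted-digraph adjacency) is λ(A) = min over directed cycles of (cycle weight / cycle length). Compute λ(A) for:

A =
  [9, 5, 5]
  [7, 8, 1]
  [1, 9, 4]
λ(A) = 7/3

Enumerate directed cycles and compute their means (weight / length). Sample:
  cycle 0 → 0: weight = 9, length = 1, mean = 9/1 ≈ 9.000
  cycle 1 → 1: weight = 8, length = 1, mean = 8/1 ≈ 8.000
  cycle 2 → 2: weight = 4, length = 1, mean = 4/1 ≈ 4.000
  cycle 0 → 1 → 0: weight = 12, length = 2, mean = 12/2 ≈ 6.000
  cycle 0 → 2 → 0: weight = 6, length = 2, mean = 6/2 ≈ 3.000
  cycle 1 → 0 → 1: weight = 12, length = 2, mean = 12/2 ≈ 6.000
Minimum mean = 2.333, attained e.g. along the cycle 0 → 1 → 2 → 0 with weight 7 and length 3. So λ(A) = 7/3 = 7/3.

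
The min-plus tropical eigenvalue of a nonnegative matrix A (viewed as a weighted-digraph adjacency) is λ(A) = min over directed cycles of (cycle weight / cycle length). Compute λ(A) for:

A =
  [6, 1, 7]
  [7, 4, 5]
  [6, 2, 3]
λ(A) = 3

Enumerate directed cycles and compute their means (weight / length). Sample:
  cycle 0 → 0: weight = 6, length = 1, mean = 6/1 ≈ 6.000
  cycle 1 → 1: weight = 4, length = 1, mean = 4/1 ≈ 4.000
  cycle 2 → 2: weight = 3, length = 1, mean = 3/1 ≈ 3.000
  cycle 0 → 1 → 0: weight = 8, length = 2, mean = 8/2 ≈ 4.000
  cycle 0 → 2 → 0: weight = 13, length = 2, mean = 13/2 ≈ 6.500
  cycle 1 → 0 → 1: weight = 8, length = 2, mean = 8/2 ≈ 4.000
Minimum mean = 3.000, attained e.g. along the cycle 2 → 2 with weight 3 and length 1. So λ(A) = 3/1 = 3.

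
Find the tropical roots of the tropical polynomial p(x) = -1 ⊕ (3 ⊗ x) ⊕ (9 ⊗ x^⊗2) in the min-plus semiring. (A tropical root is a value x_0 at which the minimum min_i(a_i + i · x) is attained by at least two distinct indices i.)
Roots: {-6, -4}

Each tropical root is a break point of the lower envelope of the lines y = a_i + i · x (there are 3 lines, with slopes 0, 1, ..., 2). Only the lines that attain the minimum somewhere contribute to roots; other lines are dominated. Here the surviving (envelope) indices are i = 2, i = 1, i = 0.
Intersections between consecutive envelope lines give the roots: for adjacent envelope indices i < j the intersection is x = (a_i − a_j) / (j − i). Reading off the sorted break points: {-6, -4}.
Verification: at each break x_0, at least two indices attain the minimum of min_i(a_i + i · x_0).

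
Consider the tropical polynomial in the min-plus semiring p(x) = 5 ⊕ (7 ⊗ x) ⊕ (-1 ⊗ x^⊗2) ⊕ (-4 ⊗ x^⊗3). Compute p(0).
p(0) = -4

A tropical monomial a ⊗ x^⊗i evaluates to a + i · x. Evaluating each term at x = 0:
  Term 0 contributes 5 + 0 · 0 = 5
  Term 1 contributes 7 + 1 · 0 = 7
  Term 2 contributes -1 + 2 · 0 = -1
  Term 3 contributes -4 + 3 · 0 = -4
p(0) = ⊕ of these = min[5, 7, -1, -4] = -4.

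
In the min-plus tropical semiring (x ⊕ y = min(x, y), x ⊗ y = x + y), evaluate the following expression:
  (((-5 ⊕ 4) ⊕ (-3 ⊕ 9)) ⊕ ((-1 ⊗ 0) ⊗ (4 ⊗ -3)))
(((-5 ⊕ 4) ⊕ (-3 ⊕ 9)) ⊕ ((-1 ⊗ 0) ⊗ (4 ⊗ -3))) = -5

Expand innermost to outermost. Recall ⊕ takes the minimum of its arguments and ⊗ takes their sum. Working out the expression (((-5 ⊕ 4) ⊕ (-3 ⊕ 9)) ⊕ ((-1 ⊗ 0) ⊗ (4 ⊗ -3))) gives -5.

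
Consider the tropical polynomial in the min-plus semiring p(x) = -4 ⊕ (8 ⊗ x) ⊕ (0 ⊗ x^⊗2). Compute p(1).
p(1) = -4

A tropical monomial a ⊗ x^⊗i evaluates to a + i · x. Evaluating each term at x = 1:
  Term 0 contributes -4 + 0 · 1 = -4
  Term 1 contributes 8 + 1 · 1 = 9
  Term 2 contributes 0 + 2 · 1 = 2
p(1) = ⊕ of these = min[-4, 9, 2] = -4.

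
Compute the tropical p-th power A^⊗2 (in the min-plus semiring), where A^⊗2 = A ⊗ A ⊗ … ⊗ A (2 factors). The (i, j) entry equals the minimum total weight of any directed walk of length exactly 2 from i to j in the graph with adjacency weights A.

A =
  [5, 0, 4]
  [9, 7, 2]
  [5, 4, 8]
A^⊗2 =
  [9, 5, 2]
  [7, 6, 9]
  [10, 5, 6]

Each entry (A^⊗2)_ij equals the minimum over all length-2 walks i = v_0 → v_1 → … → v_2 = j of Σ_t A[v_t][v_{t+1}]. For example, for (i, j) = (0, 2) we minimise over 3 possible intermediate vertex sequences; the minimum is 2, attained along the walk 0 → 1 → 2.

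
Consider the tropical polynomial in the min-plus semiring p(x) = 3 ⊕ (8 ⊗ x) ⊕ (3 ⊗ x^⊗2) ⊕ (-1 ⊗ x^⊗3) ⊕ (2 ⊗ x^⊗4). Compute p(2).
p(2) = 3

A tropical monomial a ⊗ x^⊗i evaluates to a + i · x. Evaluating each term at x = 2:
  Term 0 contributes 3 + 0 · 2 = 3
  Term 1 contributes 8 + 1 · 2 = 10
  Term 2 contributes 3 + 2 · 2 = 7
  Term 3 contributes -1 + 3 · 2 = 5
  Term 4 contributes 2 + 4 · 2 = 10
p(2) = ⊕ of these = min[3, 10, 7, 5, 10] = 3.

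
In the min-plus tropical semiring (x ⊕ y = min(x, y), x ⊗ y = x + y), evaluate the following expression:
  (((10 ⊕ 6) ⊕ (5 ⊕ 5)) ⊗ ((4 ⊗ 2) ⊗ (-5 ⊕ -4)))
(((10 ⊕ 6) ⊕ (5 ⊕ 5)) ⊗ ((4 ⊗ 2) ⊗ (-5 ⊕ -4))) = 6

Expand innermost to outermost. Recall ⊕ takes the minimum of its arguments and ⊗ takes their sum. Working out the expression (((10 ⊕ 6) ⊕ (5 ⊕ 5)) ⊗ ((4 ⊗ 2) ⊗ (-5 ⊕ -4))) gives 6.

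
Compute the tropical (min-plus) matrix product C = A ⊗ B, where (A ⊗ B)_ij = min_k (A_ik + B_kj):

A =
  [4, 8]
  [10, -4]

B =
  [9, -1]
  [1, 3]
A ⊗ B =
  [9, 3]
  [-3, -1]

Apply the min-plus product entry-by-entry:
  C[0][0] = min over k of (A[0][0] + B[0][0] = 4 + 9 = 13, A[0][1] + B[1][0] = 8 + 1 = 9) = 9 (attained at k = 1)
  C[0][1] = min over k of (A[0][0] + B[0][1] = 4 + -1 = 3, A[0][1] + B[1][1] = 8 + 3 = 11) = 3 (attained at k = 0)
  C[1][0] = min over k of (A[1][0] + B[0][0] = 10 + 9 = 19, A[1][1] + B[1][0] = -4 + 1 = -3) = -3 (attained at k = 1)
  C[1][1] = min over k of (A[1][0] + B[0][1] = 10 + -1 = 9, A[1][1] + B[1][1] = -4 + 3 = -1) = -1 (attained at k = 1)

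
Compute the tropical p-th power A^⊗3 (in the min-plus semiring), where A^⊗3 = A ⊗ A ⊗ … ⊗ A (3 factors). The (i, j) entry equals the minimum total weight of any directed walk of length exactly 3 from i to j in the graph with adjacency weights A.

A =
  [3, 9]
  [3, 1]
A^⊗3 =
  [9, 11]
  [5, 3]

Each entry (A^⊗3)_ij equals the minimum over all length-3 walks i = v_0 → v_1 → … → v_3 = j of Σ_t A[v_t][v_{t+1}]. For example, for (i, j) = (0, 1) we minimise over 4 possible intermediate vertex sequences; the minimum is 11, attained along the walk 0 → 1 → 1 → 1.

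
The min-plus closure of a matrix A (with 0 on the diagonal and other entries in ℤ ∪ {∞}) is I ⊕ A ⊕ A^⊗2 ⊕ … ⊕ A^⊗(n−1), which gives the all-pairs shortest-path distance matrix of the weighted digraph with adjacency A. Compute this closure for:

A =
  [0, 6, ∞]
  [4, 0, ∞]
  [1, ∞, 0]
Closure =
  [0, 6, ∞]
  [4, 0, ∞]
  [1, 7, 0]

This is the Floyd-Warshall all-pairs shortest-path computation. For each intermediate vertex k = 0, 1, …, 2, update dist[i][j] ← min(dist[i][j], dist[i][k] + dist[k][j]). The final matrix gives, for each (i, j), the minimum total weight of any directed path from i to j (possibly empty when i = j).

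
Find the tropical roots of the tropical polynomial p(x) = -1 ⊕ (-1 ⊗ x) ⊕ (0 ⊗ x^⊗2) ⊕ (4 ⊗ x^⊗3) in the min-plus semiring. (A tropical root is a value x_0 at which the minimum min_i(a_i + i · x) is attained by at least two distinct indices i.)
Roots: {-4, -1, 0}

Each tropical root is a break point of the lower envelope of the lines y = a_i + i · x (there are 4 lines, with slopes 0, 1, ..., 3). Only the lines that attain the minimum somewhere contribute to roots; other lines are dominated. Here the surviving (envelope) indices are i = 3, i = 2, i = 1, i = 0.
Intersections between consecutive envelope lines give the roots: for adjacent envelope indices i < j the intersection is x = (a_i − a_j) / (j − i). Reading off the sorted break points: {-4, -1, 0}.
Verification: at each break x_0, at least two indices attain the minimum of min_i(a_i + i · x_0).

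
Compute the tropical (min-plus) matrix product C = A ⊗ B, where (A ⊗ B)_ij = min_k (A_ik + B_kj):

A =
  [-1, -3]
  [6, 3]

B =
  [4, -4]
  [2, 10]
A ⊗ B =
  [-1, -5]
  [5, 2]

Apply the min-plus product entry-by-entry:
  C[0][0] = min over k of (A[0][0] + B[0][0] = -1 + 4 = 3, A[0][1] + B[1][0] = -3 + 2 = -1) = -1 (attained at k = 1)
  C[0][1] = min over k of (A[0][0] + B[0][1] = -1 + -4 = -5, A[0][1] + B[1][1] = -3 + 10 = 7) = -5 (attained at k = 0)
  C[1][0] = min over k of (A[1][0] + B[0][0] = 6 + 4 = 10, A[1][1] + B[1][0] = 3 + 2 = 5) = 5 (attained at k = 1)
  C[1][1] = min over k of (A[1][0] + B[0][1] = 6 + -4 = 2, A[1][1] + B[1][1] = 3 + 10 = 13) = 2 (attained at k = 0)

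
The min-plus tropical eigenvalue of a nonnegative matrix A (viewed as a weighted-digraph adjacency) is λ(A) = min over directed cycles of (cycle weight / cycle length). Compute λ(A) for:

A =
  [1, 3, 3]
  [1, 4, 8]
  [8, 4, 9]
λ(A) = 1

Enumerate directed cycles and compute their means (weight / length). Sample:
  cycle 0 → 0: weight = 1, length = 1, mean = 1/1 ≈ 1.000
  cycle 1 → 1: weight = 4, length = 1, mean = 4/1 ≈ 4.000
  cycle 2 → 2: weight = 9, length = 1, mean = 9/1 ≈ 9.000
  cycle 0 → 1 → 0: weight = 4, length = 2, mean = 4/2 ≈ 2.000
  cycle 0 → 2 → 0: weight = 11, length = 2, mean = 11/2 ≈ 5.500
  cycle 1 → 0 → 1: weight = 4, length = 2, mean = 4/2 ≈ 2.000
Minimum mean = 1.000, attained e.g. along the cycle 0 → 0 with weight 1 and length 1. So λ(A) = 1/1 = 1.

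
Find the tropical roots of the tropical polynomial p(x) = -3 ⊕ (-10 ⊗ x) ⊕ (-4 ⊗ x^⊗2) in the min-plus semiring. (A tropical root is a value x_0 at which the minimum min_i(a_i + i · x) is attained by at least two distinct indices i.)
Roots: {-6, 7}

Each tropical root is a break point of the lower envelope of the lines y = a_i + i · x (there are 3 lines, with slopes 0, 1, ..., 2). Only the lines that attain the minimum somewhere contribute to roots; other lines are dominated. Here the surviving (envelope) indices are i = 2, i = 1, i = 0.
Intersections between consecutive envelope lines give the roots: for adjacent envelope indices i < j the intersection is x = (a_i − a_j) / (j − i). Reading off the sorted break points: {-6, 7}.
Verification: at each break x_0, at least two indices attain the minimum of min_i(a_i + i · x_0).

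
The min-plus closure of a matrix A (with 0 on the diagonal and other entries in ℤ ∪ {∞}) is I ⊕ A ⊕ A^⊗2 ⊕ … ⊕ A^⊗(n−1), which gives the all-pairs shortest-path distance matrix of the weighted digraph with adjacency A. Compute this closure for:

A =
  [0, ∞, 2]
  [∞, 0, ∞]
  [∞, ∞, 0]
Closure =
  [0, ∞, 2]
  [∞, 0, ∞]
  [∞, ∞, 0]

This is the Floyd-Warshall all-pairs shortest-path computation. For each intermediate vertex k = 0, 1, …, 2, update dist[i][j] ← min(dist[i][j], dist[i][k] + dist[k][j]). The final matrix gives, for each (i, j), the minimum total weight of any directed path from i to j (possibly empty when i = j).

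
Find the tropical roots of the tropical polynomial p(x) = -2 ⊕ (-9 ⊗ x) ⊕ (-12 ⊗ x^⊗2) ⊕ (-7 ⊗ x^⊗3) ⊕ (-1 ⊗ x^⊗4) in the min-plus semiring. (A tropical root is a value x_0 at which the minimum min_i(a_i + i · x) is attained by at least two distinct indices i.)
Roots: {-6, -5, 3, 7}

Each tropical root is a break point of the lower envelope of the lines y = a_i + i · x (there are 5 lines, with slopes 0, 1, ..., 4). Only the lines that attain the minimum somewhere contribute to roots; other lines are dominated. Here the surviving (envelope) indices are i = 4, i = 3, i = 2, i = 1, i = 0.
Intersections between consecutive envelope lines give the roots: for adjacent envelope indices i < j the intersection is x = (a_i − a_j) / (j − i). Reading off the sorted break points: {-6, -5, 3, 7}.
Verification: at each break x_0, at least two indices attain the minimum of min_i(a_i + i · x_0).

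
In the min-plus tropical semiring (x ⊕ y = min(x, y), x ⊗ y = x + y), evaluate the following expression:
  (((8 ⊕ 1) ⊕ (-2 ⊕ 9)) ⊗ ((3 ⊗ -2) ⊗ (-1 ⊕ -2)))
(((8 ⊕ 1) ⊕ (-2 ⊕ 9)) ⊗ ((3 ⊗ -2) ⊗ (-1 ⊕ -2))) = -3

Expand innermost to outermost. Recall ⊕ takes the minimum of its arguments and ⊗ takes their sum. Working out the expression (((8 ⊕ 1) ⊕ (-2 ⊕ 9)) ⊗ ((3 ⊗ -2) ⊗ (-1 ⊕ -2))) gives -3.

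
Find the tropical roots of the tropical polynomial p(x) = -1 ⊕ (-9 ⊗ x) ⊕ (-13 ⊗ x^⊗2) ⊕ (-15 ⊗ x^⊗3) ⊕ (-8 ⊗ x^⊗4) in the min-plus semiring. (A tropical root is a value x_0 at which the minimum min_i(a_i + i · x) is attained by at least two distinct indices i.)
Roots: {-7, 2, 4, 8}

Each tropical root is a break point of the lower envelope of the lines y = a_i + i · x (there are 5 lines, with slopes 0, 1, ..., 4). Only the lines that attain the minimum somewhere contribute to roots; other lines are dominated. Here the surviving (envelope) indices are i = 4, i = 3, i = 2, i = 1, i = 0.
Intersections between consecutive envelope lines give the roots: for adjacent envelope indices i < j the intersection is x = (a_i − a_j) / (j − i). Reading off the sorted break points: {-7, 2, 4, 8}.
Verification: at each break x_0, at least two indices attain the minimum of min_i(a_i + i · x_0).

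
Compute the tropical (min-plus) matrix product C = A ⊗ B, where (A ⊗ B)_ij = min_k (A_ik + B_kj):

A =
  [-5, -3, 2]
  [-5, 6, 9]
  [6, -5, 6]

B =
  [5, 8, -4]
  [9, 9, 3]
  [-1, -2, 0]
A ⊗ B =
  [0, 0, -9]
  [0, 3, -9]
  [4, 4, -2]

Apply the min-plus product entry-by-entry:
  C[0][0] = min over k of (A[0][0] + B[0][0] = -5 + 5 = 0, A[0][1] + B[1][0] = -3 + 9 = 6, A[0][2] + B[2][0] = 2 + -1 = 1) = 0 (attained at k = 0)
  C[0][1] = min over k of (A[0][0] + B[0][1] = -5 + 8 = 3, A[0][1] + B[1][1] = -3 + 9 = 6, A[0][2] + B[2][1] = 2 + -2 = 0) = 0 (attained at k = 2)
  C[0][2] = min over k of (A[0][0] + B[0][2] = -5 + -4 = -9, A[0][1] + B[1][2] = -3 + 3 = 0, A[0][2] + B[2][2] = 2 + 0 = 2) = -9 (attained at k = 0)
  C[1][0] = min over k of (A[1][0] + B[0][0] = -5 + 5 = 0, A[1][1] + B[1][0] = 6 + 9 = 15, A[1][2] + B[2][0] = 9 + -1 = 8) = 0 (attained at k = 0)
  C[1][1] = min over k of (A[1][0] + B[0][1] = -5 + 8 = 3, A[1][1] + B[1][1] = 6 + 9 = 15, A[1][2] + B[2][1] = 9 + -2 = 7) = 3 (attained at k = 0)
  C[1][2] = min over k of (A[1][0] + B[0][2] = -5 + -4 = -9, A[1][1] + B[1][2] = 6 + 3 = 9, A[1][2] + B[2][2] = 9 + 0 = 9) = -9 (attained at k = 0)
  C[2][0] = min over k of (A[2][0] + B[0][0] = 6 + 5 = 11, A[2][1] + B[1][0] = -5 + 9 = 4, A[2][2] + B[2][0] = 6 + -1 = 5) = 4 (attained at k = 1)
  C[2][1] = min over k of (A[2][0] + B[0][1] = 6 + 8 = 14, A[2][1] + B[1][1] = -5 + 9 = 4, A[2][2] + B[2][1] = 6 + -2 = 4) = 4 (attained at k = 1)
  C[2][2] = min over k of (A[2][0] + B[0][2] = 6 + -4 = 2, A[2][1] + B[1][2] = -5 + 3 = -2, A[2][2] + B[2][2] = 6 + 0 = 6) = -2 (attained at k = 1)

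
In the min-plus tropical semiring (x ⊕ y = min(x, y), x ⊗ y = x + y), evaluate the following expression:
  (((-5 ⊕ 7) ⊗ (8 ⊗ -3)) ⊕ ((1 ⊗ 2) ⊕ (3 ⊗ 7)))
(((-5 ⊕ 7) ⊗ (8 ⊗ -3)) ⊕ ((1 ⊗ 2) ⊕ (3 ⊗ 7))) = 0

Expand innermost to outermost. Recall ⊕ takes the minimum of its arguments and ⊗ takes their sum. Working out the expression (((-5 ⊕ 7) ⊗ (8 ⊗ -3)) ⊕ ((1 ⊗ 2) ⊕ (3 ⊗ 7))) gives 0.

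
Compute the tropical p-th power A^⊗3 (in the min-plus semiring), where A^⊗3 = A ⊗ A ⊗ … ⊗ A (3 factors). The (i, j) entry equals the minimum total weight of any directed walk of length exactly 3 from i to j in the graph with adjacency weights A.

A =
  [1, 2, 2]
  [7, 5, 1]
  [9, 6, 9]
A^⊗3 =
  [3, 4, 4]
  [9, 10, 8]
  [11, 12, 12]

Each entry (A^⊗3)_ij equals the minimum over all length-3 walks i = v_0 → v_1 → … → v_3 = j of Σ_t A[v_t][v_{t+1}]. For example, for (i, j) = (0, 2) we minimise over 9 possible intermediate vertex sequences; the minimum is 4, attained along the walk 0 → 0 → 0 → 2.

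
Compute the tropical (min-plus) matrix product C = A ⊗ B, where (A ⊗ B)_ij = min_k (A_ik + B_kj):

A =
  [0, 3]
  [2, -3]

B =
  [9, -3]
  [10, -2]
A ⊗ B =
  [9, -3]
  [7, -5]

Apply the min-plus product entry-by-entry:
  C[0][0] = min over k of (A[0][0] + B[0][0] = 0 + 9 = 9, A[0][1] + B[1][0] = 3 + 10 = 13) = 9 (attained at k = 0)
  C[0][1] = min over k of (A[0][0] + B[0][1] = 0 + -3 = -3, A[0][1] + B[1][1] = 3 + -2 = 1) = -3 (attained at k = 0)
  C[1][0] = min over k of (A[1][0] + B[0][0] = 2 + 9 = 11, A[1][1] + B[1][0] = -3 + 10 = 7) = 7 (attained at k = 1)
  C[1][1] = min over k of (A[1][0] + B[0][1] = 2 + -3 = -1, A[1][1] + B[1][1] = -3 + -2 = -5) = -5 (attained at k = 1)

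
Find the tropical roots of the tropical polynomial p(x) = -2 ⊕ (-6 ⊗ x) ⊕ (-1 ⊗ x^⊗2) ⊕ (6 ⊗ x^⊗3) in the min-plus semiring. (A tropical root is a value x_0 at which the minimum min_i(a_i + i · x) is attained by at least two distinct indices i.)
Roots: {-7, -5, 4}

Each tropical root is a break point of the lower envelope of the lines y = a_i + i · x (there are 4 lines, with slopes 0, 1, ..., 3). Only the lines that attain the minimum somewhere contribute to roots; other lines are dominated. Here the surviving (envelope) indices are i = 3, i = 2, i = 1, i = 0.
Intersections between consecutive envelope lines give the roots: for adjacent envelope indices i < j the intersection is x = (a_i − a_j) / (j − i). Reading off the sorted break points: {-7, -5, 4}.
Verification: at each break x_0, at least two indices attain the minimum of min_i(a_i + i · x_0).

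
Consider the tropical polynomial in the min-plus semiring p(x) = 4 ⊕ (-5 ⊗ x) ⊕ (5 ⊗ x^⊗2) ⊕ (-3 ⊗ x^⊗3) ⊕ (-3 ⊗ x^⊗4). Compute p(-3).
p(-3) = -15

A tropical monomial a ⊗ x^⊗i evaluates to a + i · x. Evaluating each term at x = -3:
  Term 0 contributes 4 + 0 · -3 = 4
  Term 1 contributes -5 + 1 · -3 = -8
  Term 2 contributes 5 + 2 · -3 = -1
  Term 3 contributes -3 + 3 · -3 = -12
  Term 4 contributes -3 + 4 · -3 = -15
p(-3) = ⊕ of these = min[4, -8, -1, -12, -15] = -15.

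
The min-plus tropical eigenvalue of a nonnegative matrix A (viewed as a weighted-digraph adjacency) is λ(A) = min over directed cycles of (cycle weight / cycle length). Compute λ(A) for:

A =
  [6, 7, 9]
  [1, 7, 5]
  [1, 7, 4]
λ(A) = 4

Enumerate directed cycles and compute their means (weight / length). Sample:
  cycle 0 → 0: weight = 6, length = 1, mean = 6/1 ≈ 6.000
  cycle 1 → 1: weight = 7, length = 1, mean = 7/1 ≈ 7.000
  cycle 2 → 2: weight = 4, length = 1, mean = 4/1 ≈ 4.000
  cycle 0 → 1 → 0: weight = 8, length = 2, mean = 8/2 ≈ 4.000
  cycle 0 → 2 → 0: weight = 10, length = 2, mean = 10/2 ≈ 5.000
  cycle 1 → 0 → 1: weight = 8, length = 2, mean = 8/2 ≈ 4.000
Minimum mean = 4.000, attained e.g. along the cycle 2 → 2 with weight 4 and length 1. So λ(A) = 4/1 = 4.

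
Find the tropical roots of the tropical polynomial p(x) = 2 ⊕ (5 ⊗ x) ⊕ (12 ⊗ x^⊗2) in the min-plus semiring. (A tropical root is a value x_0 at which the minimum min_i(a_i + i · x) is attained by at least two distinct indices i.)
Roots: {-7, -3}

Each tropical root is a break point of the lower envelope of the lines y = a_i + i · x (there are 3 lines, with slopes 0, 1, ..., 2). Only the lines that attain the minimum somewhere contribute to roots; other lines are dominated. Here the surviving (envelope) indices are i = 2, i = 1, i = 0.
Intersections between consecutive envelope lines give the roots: for adjacent envelope indices i < j the intersection is x = (a_i − a_j) / (j − i). Reading off the sorted break points: {-7, -3}.
Verification: at each break x_0, at least two indices attain the minimum of min_i(a_i + i · x_0).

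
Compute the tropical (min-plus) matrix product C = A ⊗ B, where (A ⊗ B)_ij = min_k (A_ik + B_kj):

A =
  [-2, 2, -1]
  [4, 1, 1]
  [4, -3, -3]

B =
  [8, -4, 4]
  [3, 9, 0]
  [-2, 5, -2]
A ⊗ B =
  [-3, -6, -3]
  [-1, 0, -1]
  [-5, 0, -5]

Apply the min-plus product entry-by-entry:
  C[0][0] = min over k of (A[0][0] + B[0][0] = -2 + 8 = 6, A[0][1] + B[1][0] = 2 + 3 = 5, A[0][2] + B[2][0] = -1 + -2 = -3) = -3 (attained at k = 2)
  C[0][1] = min over k of (A[0][0] + B[0][1] = -2 + -4 = -6, A[0][1] + B[1][1] = 2 + 9 = 11, A[0][2] + B[2][1] = -1 + 5 = 4) = -6 (attained at k = 0)
  C[0][2] = min over k of (A[0][0] + B[0][2] = -2 + 4 = 2, A[0][1] + B[1][2] = 2 + 0 = 2, A[0][2] + B[2][2] = -1 + -2 = -3) = -3 (attained at k = 2)
  C[1][0] = min over k of (A[1][0] + B[0][0] = 4 + 8 = 12, A[1][1] + B[1][0] = 1 + 3 = 4, A[1][2] + B[2][0] = 1 + -2 = -1) = -1 (attained at k = 2)
  C[1][1] = min over k of (A[1][0] + B[0][1] = 4 + -4 = 0, A[1][1] + B[1][1] = 1 + 9 = 10, A[1][2] + B[2][1] = 1 + 5 = 6) = 0 (attained at k = 0)
  C[1][2] = min over k of (A[1][0] + B[0][2] = 4 + 4 = 8, A[1][1] + B[1][2] = 1 + 0 = 1, A[1][2] + B[2][2] = 1 + -2 = -1) = -1 (attained at k = 2)
  C[2][0] = min over k of (A[2][0] + B[0][0] = 4 + 8 = 12, A[2][1] + B[1][0] = -3 + 3 = 0, A[2][2] + B[2][0] = -3 + -2 = -5) = -5 (attained at k = 2)
  C[2][1] = min over k of (A[2][0] + B[0][1] = 4 + -4 = 0, A[2][1] + B[1][1] = -3 + 9 = 6, A[2][2] + B[2][1] = -3 + 5 = 2) = 0 (attained at k = 0)
  C[2][2] = min over k of (A[2][0] + B[0][2] = 4 + 4 = 8, A[2][1] + B[1][2] = -3 + 0 = -3, A[2][2] + B[2][2] = -3 + -2 = -5) = -5 (attained at k = 2)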